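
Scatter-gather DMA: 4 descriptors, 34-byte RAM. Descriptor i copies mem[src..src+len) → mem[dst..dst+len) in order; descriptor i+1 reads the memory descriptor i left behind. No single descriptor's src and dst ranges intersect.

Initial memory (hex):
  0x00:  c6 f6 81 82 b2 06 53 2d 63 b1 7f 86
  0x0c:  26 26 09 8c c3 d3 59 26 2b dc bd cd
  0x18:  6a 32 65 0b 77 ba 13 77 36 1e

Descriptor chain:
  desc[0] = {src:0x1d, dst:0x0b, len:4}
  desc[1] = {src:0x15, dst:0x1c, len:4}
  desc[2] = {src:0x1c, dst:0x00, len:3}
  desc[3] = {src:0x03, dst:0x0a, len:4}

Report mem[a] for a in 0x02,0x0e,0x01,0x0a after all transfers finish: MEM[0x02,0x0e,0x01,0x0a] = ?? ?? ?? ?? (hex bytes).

MEM[0x02,0x0e,0x01,0x0a] = cd 36 bd 82

D0: mem[0x0b..0x0e] <- [ba 13 77 36]
D1: mem[0x1c..0x1f] <- [dc bd cd 6a]
D2: mem[0x00..0x02] <- [dc bd cd]
D3: mem[0x0a..0x0d] <- [82 b2 06 53]
query mem[0x02]=0xcd, mem[0x0e]=0x36, mem[0x01]=0xbd, mem[0x0a]=0x82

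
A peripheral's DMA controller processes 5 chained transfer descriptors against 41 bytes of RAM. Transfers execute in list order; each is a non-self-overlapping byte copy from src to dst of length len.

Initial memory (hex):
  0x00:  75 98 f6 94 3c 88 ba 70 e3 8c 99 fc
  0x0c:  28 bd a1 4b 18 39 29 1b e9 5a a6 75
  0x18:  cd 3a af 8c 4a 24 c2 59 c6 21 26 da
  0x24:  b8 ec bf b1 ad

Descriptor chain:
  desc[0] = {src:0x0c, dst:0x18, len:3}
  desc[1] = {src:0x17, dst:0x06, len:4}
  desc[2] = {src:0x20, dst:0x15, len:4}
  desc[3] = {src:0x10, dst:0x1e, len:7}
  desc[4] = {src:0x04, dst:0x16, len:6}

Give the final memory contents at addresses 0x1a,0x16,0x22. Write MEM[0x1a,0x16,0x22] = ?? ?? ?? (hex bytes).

#0 dst[0x18+3] := {0x28,0xbd,0xa1}
#1 dst[0x06+4] := {0x75,0x28,0xbd,0xa1}
#2 dst[0x15+4] := {0xc6,0x21,0x26,0xda}
#3 dst[0x1e+7] := {0x18,0x39,0x29,0x1b,0xe9,0xc6,0x21}
#4 dst[0x16+6] := {0x3c,0x88,0x75,0x28,0xbd,0xa1}
query mem[0x1a]=0xbd, mem[0x16]=0x3c, mem[0x22]=0xe9

MEM[0x1a,0x16,0x22] = bd 3c e9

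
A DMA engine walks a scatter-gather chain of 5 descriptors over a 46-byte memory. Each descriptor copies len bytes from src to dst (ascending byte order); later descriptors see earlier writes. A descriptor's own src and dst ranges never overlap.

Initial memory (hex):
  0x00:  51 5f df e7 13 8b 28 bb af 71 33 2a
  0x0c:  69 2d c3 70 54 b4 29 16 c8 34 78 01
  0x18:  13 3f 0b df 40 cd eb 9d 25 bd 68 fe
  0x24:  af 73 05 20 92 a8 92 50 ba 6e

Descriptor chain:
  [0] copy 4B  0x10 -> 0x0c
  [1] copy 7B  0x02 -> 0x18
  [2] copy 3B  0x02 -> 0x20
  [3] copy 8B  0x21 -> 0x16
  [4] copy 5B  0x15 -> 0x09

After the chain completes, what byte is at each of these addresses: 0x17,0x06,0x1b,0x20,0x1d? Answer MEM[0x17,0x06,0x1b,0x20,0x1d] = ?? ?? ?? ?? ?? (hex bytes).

  after D0: wrote 4B at 0x0c = 54b42916
  after D1: wrote 7B at 0x18 = dfe7138b28bbaf
  after D2: wrote 3B at 0x20 = dfe713
  after D3: wrote 8B at 0x16 = e713feaf73052092
  after D4: wrote 5B at 0x09 = 34e713feaf
query mem[0x17]=0x13, mem[0x06]=0x28, mem[0x1b]=0x05, mem[0x20]=0xdf, mem[0x1d]=0x92

MEM[0x17,0x06,0x1b,0x20,0x1d] = 13 28 05 df 92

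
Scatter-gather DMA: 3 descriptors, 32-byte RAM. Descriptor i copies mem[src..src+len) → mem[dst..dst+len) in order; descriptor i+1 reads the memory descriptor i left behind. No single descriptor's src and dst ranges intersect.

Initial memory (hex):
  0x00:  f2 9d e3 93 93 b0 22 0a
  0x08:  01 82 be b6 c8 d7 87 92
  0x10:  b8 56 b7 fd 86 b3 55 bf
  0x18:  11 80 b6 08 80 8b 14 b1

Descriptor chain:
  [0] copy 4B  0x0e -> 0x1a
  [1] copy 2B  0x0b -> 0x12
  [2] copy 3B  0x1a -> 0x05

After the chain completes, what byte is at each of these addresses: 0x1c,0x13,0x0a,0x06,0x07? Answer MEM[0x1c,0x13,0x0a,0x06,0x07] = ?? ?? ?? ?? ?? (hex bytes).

#0 dst[0x1a+4] := {0x87,0x92,0xb8,0x56}
#1 dst[0x12+2] := {0xb6,0xc8}
#2 dst[0x05+3] := {0x87,0x92,0xb8}
query mem[0x1c]=0xb8, mem[0x13]=0xc8, mem[0x0a]=0xbe, mem[0x06]=0x92, mem[0x07]=0xb8

MEM[0x1c,0x13,0x0a,0x06,0x07] = b8 c8 be 92 b8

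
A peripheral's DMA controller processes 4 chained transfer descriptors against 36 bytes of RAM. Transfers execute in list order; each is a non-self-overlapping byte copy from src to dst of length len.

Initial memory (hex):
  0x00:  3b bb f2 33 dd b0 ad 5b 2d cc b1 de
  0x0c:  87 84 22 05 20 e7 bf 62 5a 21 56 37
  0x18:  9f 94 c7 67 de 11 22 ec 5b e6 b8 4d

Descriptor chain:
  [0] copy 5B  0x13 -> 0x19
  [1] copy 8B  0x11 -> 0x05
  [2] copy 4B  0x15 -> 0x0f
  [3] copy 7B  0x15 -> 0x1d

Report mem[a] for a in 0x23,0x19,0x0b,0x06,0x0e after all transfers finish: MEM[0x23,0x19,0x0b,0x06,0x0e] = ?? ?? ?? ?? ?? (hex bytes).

[0] 0x13->0x19 len=5 : 62 5a 21 56 37
[1] 0x11->0x05 len=8 : e7 bf 62 5a 21 56 37 9f
[2] 0x15->0x0f len=4 : 21 56 37 9f
[3] 0x15->0x1d len=7 : 21 56 37 9f 62 5a 21
query mem[0x23]=0x21, mem[0x19]=0x62, mem[0x0b]=0x37, mem[0x06]=0xbf, mem[0x0e]=0x22

MEM[0x23,0x19,0x0b,0x06,0x0e] = 21 62 37 bf 22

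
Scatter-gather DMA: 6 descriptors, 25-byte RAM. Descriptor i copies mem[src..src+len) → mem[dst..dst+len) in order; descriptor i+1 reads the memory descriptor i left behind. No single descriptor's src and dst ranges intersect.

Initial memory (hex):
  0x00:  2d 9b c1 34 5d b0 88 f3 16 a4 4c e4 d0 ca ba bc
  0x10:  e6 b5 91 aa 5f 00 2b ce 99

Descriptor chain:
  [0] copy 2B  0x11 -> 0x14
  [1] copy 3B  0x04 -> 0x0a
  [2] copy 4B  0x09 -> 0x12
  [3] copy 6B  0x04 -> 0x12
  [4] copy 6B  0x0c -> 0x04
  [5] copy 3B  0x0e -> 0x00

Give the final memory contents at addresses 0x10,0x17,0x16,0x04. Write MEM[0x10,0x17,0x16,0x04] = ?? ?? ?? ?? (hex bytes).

  after D0: wrote 2B at 0x14 = b591
  after D1: wrote 3B at 0x0a = 5db088
  after D2: wrote 4B at 0x12 = a45db088
  after D3: wrote 6B at 0x12 = 5db088f316a4
  after D4: wrote 6B at 0x04 = 88cababce6b5
  after D5: wrote 3B at 0x00 = babce6
query mem[0x10]=0xe6, mem[0x17]=0xa4, mem[0x16]=0x16, mem[0x04]=0x88

MEM[0x10,0x17,0x16,0x04] = e6 a4 16 88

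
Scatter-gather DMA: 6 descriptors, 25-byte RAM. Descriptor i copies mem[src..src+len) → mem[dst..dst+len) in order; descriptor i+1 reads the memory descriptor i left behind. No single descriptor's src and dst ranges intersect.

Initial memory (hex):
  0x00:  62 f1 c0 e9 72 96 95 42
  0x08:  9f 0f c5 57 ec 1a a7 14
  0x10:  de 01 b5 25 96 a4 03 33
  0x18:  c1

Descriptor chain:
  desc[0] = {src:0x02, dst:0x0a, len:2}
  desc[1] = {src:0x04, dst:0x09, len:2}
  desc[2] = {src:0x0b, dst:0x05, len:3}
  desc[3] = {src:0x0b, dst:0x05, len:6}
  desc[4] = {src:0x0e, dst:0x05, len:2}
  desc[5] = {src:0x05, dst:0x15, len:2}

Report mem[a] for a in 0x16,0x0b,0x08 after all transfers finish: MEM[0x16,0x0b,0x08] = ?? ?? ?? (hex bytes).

  after D0: wrote 2B at 0x0a = c0e9
  after D1: wrote 2B at 0x09 = 7296
  after D2: wrote 3B at 0x05 = e9ec1a
  after D3: wrote 6B at 0x05 = e9ec1aa714de
  after D4: wrote 2B at 0x05 = a714
  after D5: wrote 2B at 0x15 = a714
query mem[0x16]=0x14, mem[0x0b]=0xe9, mem[0x08]=0xa7

MEM[0x16,0x0b,0x08] = 14 e9 a7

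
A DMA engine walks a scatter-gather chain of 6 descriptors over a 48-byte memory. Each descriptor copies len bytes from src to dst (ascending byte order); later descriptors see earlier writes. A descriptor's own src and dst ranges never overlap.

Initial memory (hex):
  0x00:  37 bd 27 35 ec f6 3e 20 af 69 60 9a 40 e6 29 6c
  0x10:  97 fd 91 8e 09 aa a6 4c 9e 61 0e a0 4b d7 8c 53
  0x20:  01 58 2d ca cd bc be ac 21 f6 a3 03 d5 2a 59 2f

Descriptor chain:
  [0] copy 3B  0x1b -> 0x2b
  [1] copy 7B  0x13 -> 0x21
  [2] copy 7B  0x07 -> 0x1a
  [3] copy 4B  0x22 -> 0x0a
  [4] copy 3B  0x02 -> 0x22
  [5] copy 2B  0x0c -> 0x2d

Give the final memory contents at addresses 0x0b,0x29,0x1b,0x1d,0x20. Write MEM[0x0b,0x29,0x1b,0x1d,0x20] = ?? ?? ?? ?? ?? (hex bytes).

[0] 0x1b->0x2b len=3 : a0 4b d7
[1] 0x13->0x21 len=7 : 8e 09 aa a6 4c 9e 61
[2] 0x07->0x1a len=7 : 20 af 69 60 9a 40 e6
[3] 0x22->0x0a len=4 : 09 aa a6 4c
[4] 0x02->0x22 len=3 : 27 35 ec
[5] 0x0c->0x2d len=2 : a6 4c
query mem[0x0b]=0xaa, mem[0x29]=0xf6, mem[0x1b]=0xaf, mem[0x1d]=0x60, mem[0x20]=0xe6

MEM[0x0b,0x29,0x1b,0x1d,0x20] = aa f6 af 60 e6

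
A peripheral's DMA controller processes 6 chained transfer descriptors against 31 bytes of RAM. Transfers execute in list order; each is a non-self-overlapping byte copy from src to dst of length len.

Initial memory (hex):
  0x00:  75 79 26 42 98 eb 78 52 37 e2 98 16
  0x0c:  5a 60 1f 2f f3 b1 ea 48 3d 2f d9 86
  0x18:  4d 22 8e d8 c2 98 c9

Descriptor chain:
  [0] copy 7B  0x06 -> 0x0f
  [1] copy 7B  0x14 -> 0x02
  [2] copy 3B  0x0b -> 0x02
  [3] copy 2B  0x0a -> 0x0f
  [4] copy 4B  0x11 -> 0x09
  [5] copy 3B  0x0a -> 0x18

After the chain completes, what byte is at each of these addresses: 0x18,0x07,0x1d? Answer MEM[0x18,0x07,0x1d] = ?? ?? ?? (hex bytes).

MEM[0x18,0x07,0x1d] = e2 22 98

#0 dst[0x0f+7] := {0x78,0x52,0x37,0xe2,0x98,0x16,0x5a}
#1 dst[0x02+7] := {0x16,0x5a,0xd9,0x86,0x4d,0x22,0x8e}
#2 dst[0x02+3] := {0x16,0x5a,0x60}
#3 dst[0x0f+2] := {0x98,0x16}
#4 dst[0x09+4] := {0x37,0xe2,0x98,0x16}
#5 dst[0x18+3] := {0xe2,0x98,0x16}
query mem[0x18]=0xe2, mem[0x07]=0x22, mem[0x1d]=0x98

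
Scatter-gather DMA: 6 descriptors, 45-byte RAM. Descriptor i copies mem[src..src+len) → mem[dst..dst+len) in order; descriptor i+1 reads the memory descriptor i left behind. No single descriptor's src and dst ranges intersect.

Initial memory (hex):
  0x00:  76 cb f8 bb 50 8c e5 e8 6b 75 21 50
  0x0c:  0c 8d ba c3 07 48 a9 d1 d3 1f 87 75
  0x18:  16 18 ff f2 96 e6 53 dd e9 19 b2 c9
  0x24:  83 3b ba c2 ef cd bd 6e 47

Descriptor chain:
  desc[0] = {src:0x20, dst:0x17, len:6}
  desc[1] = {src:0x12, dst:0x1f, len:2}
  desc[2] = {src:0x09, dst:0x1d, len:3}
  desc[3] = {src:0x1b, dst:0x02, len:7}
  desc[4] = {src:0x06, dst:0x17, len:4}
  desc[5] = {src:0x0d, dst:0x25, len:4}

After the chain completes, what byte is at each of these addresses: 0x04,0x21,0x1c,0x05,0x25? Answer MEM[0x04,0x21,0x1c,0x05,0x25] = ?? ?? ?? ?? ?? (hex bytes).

MEM[0x04,0x21,0x1c,0x05,0x25] = 75 19 3b 21 8d

D0: mem[0x17..0x1c] <- [e9 19 b2 c9 83 3b]
D1: mem[0x1f..0x20] <- [a9 d1]
D2: mem[0x1d..0x1f] <- [75 21 50]
D3: mem[0x02..0x08] <- [83 3b 75 21 50 d1 19]
D4: mem[0x17..0x1a] <- [50 d1 19 75]
D5: mem[0x25..0x28] <- [8d ba c3 07]
query mem[0x04]=0x75, mem[0x21]=0x19, mem[0x1c]=0x3b, mem[0x05]=0x21, mem[0x25]=0x8d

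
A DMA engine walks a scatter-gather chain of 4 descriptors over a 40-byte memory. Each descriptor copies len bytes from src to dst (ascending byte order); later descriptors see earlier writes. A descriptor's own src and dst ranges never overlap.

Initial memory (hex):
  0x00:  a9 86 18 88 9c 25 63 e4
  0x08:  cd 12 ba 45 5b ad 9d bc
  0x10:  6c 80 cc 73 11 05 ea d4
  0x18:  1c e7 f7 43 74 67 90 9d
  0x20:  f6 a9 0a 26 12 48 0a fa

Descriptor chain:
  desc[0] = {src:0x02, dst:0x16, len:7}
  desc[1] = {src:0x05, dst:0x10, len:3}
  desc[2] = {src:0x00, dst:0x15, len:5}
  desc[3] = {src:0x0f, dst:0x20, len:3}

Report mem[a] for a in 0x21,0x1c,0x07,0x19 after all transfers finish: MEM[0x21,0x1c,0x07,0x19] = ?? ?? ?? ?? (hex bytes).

MEM[0x21,0x1c,0x07,0x19] = 25 cd e4 9c

[0] 0x02->0x16 len=7 : 18 88 9c 25 63 e4 cd
[1] 0x05->0x10 len=3 : 25 63 e4
[2] 0x00->0x15 len=5 : a9 86 18 88 9c
[3] 0x0f->0x20 len=3 : bc 25 63
query mem[0x21]=0x25, mem[0x1c]=0xcd, mem[0x07]=0xe4, mem[0x19]=0x9c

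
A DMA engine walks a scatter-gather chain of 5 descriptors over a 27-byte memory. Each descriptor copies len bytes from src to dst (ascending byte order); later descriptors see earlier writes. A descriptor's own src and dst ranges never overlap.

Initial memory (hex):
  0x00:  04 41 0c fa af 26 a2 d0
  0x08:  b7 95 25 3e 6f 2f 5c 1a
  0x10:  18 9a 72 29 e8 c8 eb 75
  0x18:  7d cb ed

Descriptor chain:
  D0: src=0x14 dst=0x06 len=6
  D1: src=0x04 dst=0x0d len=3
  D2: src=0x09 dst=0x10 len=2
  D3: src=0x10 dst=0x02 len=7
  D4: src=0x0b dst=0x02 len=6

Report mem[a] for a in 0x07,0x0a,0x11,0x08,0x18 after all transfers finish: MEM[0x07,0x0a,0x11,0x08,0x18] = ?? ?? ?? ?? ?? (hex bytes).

[0] 0x14->0x06 len=6 : e8 c8 eb 75 7d cb
[1] 0x04->0x0d len=3 : af 26 e8
[2] 0x09->0x10 len=2 : 75 7d
[3] 0x10->0x02 len=7 : 75 7d 72 29 e8 c8 eb
[4] 0x0b->0x02 len=6 : cb 6f af 26 e8 75
query mem[0x07]=0x75, mem[0x0a]=0x7d, mem[0x11]=0x7d, mem[0x08]=0xeb, mem[0x18]=0x7d

MEM[0x07,0x0a,0x11,0x08,0x18] = 75 7d 7d eb 7d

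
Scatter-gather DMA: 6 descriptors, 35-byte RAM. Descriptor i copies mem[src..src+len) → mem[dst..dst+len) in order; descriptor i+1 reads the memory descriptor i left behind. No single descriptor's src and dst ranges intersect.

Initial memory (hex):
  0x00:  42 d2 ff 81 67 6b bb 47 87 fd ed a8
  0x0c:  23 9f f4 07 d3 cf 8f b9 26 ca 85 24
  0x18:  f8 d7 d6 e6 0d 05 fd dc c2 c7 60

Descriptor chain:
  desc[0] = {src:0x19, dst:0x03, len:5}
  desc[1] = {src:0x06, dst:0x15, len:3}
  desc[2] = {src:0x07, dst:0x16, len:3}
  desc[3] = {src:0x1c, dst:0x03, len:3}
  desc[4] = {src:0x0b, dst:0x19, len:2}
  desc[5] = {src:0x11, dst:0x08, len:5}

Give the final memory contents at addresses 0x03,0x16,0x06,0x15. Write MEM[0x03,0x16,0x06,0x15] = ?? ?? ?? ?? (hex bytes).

MEM[0x03,0x16,0x06,0x15] = 0d 05 0d 0d

  after D0: wrote 5B at 0x03 = d7d6e60d05
  after D1: wrote 3B at 0x15 = 0d0587
  after D2: wrote 3B at 0x16 = 0587fd
  after D3: wrote 3B at 0x03 = 0d05fd
  after D4: wrote 2B at 0x19 = a823
  after D5: wrote 5B at 0x08 = cf8fb9260d
query mem[0x03]=0x0d, mem[0x16]=0x05, mem[0x06]=0x0d, mem[0x15]=0x0d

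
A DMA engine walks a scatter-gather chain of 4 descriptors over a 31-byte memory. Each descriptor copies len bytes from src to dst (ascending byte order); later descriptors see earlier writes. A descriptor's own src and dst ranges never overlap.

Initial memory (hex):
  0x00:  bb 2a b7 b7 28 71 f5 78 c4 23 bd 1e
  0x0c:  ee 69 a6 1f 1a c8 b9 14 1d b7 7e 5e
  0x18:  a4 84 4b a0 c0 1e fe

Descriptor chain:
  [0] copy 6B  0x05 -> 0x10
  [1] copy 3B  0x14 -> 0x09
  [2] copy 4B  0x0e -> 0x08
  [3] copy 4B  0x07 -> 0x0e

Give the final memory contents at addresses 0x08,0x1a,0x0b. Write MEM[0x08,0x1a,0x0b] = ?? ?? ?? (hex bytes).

MEM[0x08,0x1a,0x0b] = a6 4b f5

  after D0: wrote 6B at 0x10 = 71f578c423bd
  after D1: wrote 3B at 0x09 = 23bd7e
  after D2: wrote 4B at 0x08 = a61f71f5
  after D3: wrote 4B at 0x0e = 78a61f71
query mem[0x08]=0xa6, mem[0x1a]=0x4b, mem[0x0b]=0xf5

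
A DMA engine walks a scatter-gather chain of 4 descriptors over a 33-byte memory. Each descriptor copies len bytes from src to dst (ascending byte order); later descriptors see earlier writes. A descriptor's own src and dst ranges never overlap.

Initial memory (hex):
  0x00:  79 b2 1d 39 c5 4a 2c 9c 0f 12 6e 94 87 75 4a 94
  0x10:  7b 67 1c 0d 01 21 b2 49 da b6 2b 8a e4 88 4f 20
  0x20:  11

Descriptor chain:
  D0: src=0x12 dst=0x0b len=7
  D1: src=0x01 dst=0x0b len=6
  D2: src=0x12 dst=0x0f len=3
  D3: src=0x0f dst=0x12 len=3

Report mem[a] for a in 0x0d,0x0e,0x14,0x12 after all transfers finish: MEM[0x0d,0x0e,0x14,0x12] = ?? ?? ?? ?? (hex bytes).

#0 dst[0x0b+7] := {0x1c,0x0d,0x01,0x21,0xb2,0x49,0xda}
#1 dst[0x0b+6] := {0xb2,0x1d,0x39,0xc5,0x4a,0x2c}
#2 dst[0x0f+3] := {0x1c,0x0d,0x01}
#3 dst[0x12+3] := {0x1c,0x0d,0x01}
query mem[0x0d]=0x39, mem[0x0e]=0xc5, mem[0x14]=0x01, mem[0x12]=0x1c

MEM[0x0d,0x0e,0x14,0x12] = 39 c5 01 1c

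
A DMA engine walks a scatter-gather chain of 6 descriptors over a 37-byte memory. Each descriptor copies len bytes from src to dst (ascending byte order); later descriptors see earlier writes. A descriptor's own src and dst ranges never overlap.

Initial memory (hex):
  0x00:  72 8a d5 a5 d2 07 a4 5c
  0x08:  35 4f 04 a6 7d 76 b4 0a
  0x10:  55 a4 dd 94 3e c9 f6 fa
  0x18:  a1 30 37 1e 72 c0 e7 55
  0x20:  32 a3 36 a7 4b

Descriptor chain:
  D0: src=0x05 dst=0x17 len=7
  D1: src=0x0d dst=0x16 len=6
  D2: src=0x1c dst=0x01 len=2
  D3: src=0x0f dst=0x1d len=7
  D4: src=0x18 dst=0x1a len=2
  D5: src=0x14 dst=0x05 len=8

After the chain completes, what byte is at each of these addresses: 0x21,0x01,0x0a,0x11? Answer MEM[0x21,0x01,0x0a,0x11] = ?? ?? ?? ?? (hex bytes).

MEM[0x21,0x01,0x0a,0x11] = 94 04 55 a4

[0] 0x05->0x17 len=7 : 07 a4 5c 35 4f 04 a6
[1] 0x0d->0x16 len=6 : 76 b4 0a 55 a4 dd
[2] 0x1c->0x01 len=2 : 04 a6
[3] 0x0f->0x1d len=7 : 0a 55 a4 dd 94 3e c9
[4] 0x18->0x1a len=2 : 0a 55
[5] 0x14->0x05 len=8 : 3e c9 76 b4 0a 55 0a 55
query mem[0x21]=0x94, mem[0x01]=0x04, mem[0x0a]=0x55, mem[0x11]=0xa4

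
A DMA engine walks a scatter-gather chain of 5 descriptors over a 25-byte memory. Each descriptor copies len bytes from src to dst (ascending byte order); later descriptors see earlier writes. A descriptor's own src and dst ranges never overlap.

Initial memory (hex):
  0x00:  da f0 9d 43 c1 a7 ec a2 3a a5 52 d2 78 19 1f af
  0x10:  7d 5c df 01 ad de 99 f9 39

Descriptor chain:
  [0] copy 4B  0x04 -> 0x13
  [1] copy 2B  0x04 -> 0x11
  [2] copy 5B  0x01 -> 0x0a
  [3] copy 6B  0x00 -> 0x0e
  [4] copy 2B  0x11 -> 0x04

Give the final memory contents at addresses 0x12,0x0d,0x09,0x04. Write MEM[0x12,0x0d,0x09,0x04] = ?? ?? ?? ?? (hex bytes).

D0: mem[0x13..0x16] <- [c1 a7 ec a2]
D1: mem[0x11..0x12] <- [c1 a7]
D2: mem[0x0a..0x0e] <- [f0 9d 43 c1 a7]
D3: mem[0x0e..0x13] <- [da f0 9d 43 c1 a7]
D4: mem[0x04..0x05] <- [43 c1]
query mem[0x12]=0xc1, mem[0x0d]=0xc1, mem[0x09]=0xa5, mem[0x04]=0x43

MEM[0x12,0x0d,0x09,0x04] = c1 c1 a5 43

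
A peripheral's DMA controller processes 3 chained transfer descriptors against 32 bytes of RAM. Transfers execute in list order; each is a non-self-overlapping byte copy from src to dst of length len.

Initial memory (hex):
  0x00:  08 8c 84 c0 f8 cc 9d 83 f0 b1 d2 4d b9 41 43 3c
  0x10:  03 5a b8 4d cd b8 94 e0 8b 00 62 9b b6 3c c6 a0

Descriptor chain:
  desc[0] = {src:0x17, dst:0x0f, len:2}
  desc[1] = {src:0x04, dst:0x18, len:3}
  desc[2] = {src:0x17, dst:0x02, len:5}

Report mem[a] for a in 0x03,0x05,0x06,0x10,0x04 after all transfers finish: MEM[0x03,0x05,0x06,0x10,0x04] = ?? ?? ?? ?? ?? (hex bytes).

#0 dst[0x0f+2] := {0xe0,0x8b}
#1 dst[0x18+3] := {0xf8,0xcc,0x9d}
#2 dst[0x02+5] := {0xe0,0xf8,0xcc,0x9d,0x9b}
query mem[0x03]=0xf8, mem[0x05]=0x9d, mem[0x06]=0x9b, mem[0x10]=0x8b, mem[0x04]=0xcc

MEM[0x03,0x05,0x06,0x10,0x04] = f8 9d 9b 8b cc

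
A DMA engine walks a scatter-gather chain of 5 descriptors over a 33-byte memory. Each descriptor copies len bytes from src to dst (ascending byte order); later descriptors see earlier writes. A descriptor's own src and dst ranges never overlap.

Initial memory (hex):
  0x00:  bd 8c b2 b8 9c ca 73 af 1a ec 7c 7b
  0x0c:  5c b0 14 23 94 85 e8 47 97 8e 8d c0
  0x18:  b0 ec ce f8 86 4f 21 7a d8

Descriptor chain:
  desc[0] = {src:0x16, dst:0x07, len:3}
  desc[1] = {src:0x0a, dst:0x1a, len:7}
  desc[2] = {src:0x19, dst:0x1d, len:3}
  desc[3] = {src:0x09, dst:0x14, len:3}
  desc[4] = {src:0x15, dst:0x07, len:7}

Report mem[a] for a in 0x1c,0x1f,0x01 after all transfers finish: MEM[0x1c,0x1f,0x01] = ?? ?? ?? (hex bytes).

MEM[0x1c,0x1f,0x01] = 5c 7b 8c

[0] 0x16->0x07 len=3 : 8d c0 b0
[1] 0x0a->0x1a len=7 : 7c 7b 5c b0 14 23 94
[2] 0x19->0x1d len=3 : ec 7c 7b
[3] 0x09->0x14 len=3 : b0 7c 7b
[4] 0x15->0x07 len=7 : 7c 7b c0 b0 ec 7c 7b
query mem[0x1c]=0x5c, mem[0x1f]=0x7b, mem[0x01]=0x8c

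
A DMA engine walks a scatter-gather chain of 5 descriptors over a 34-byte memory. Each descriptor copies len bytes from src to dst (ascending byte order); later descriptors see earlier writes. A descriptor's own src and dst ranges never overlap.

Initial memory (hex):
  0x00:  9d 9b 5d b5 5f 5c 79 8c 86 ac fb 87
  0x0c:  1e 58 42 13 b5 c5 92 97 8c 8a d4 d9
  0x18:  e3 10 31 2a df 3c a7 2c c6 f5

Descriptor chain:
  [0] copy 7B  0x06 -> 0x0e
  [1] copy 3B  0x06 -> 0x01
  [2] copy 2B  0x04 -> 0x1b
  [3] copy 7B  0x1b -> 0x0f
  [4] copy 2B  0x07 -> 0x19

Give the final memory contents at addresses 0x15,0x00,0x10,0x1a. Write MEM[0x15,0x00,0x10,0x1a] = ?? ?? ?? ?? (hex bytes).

#0 dst[0x0e+7] := {0x79,0x8c,0x86,0xac,0xfb,0x87,0x1e}
#1 dst[0x01+3] := {0x79,0x8c,0x86}
#2 dst[0x1b+2] := {0x5f,0x5c}
#3 dst[0x0f+7] := {0x5f,0x5c,0x3c,0xa7,0x2c,0xc6,0xf5}
#4 dst[0x19+2] := {0x8c,0x86}
query mem[0x15]=0xf5, mem[0x00]=0x9d, mem[0x10]=0x5c, mem[0x1a]=0x86

MEM[0x15,0x00,0x10,0x1a] = f5 9d 5c 86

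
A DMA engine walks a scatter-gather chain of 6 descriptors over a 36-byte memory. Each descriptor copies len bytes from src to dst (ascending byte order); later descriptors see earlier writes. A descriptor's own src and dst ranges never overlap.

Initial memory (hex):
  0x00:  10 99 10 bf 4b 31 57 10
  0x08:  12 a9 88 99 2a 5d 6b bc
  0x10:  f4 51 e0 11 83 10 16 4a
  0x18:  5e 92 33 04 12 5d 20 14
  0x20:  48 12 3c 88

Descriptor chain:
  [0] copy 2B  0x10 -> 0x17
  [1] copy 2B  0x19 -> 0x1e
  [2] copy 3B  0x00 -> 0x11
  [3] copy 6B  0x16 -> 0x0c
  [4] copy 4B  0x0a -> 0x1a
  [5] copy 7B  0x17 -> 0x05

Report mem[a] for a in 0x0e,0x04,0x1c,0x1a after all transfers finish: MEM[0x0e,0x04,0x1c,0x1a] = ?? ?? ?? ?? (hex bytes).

MEM[0x0e,0x04,0x1c,0x1a] = 51 4b 16 88

[0] 0x10->0x17 len=2 : f4 51
[1] 0x19->0x1e len=2 : 92 33
[2] 0x00->0x11 len=3 : 10 99 10
[3] 0x16->0x0c len=6 : 16 f4 51 92 33 04
[4] 0x0a->0x1a len=4 : 88 99 16 f4
[5] 0x17->0x05 len=7 : f4 51 92 88 99 16 f4
query mem[0x0e]=0x51, mem[0x04]=0x4b, mem[0x1c]=0x16, mem[0x1a]=0x88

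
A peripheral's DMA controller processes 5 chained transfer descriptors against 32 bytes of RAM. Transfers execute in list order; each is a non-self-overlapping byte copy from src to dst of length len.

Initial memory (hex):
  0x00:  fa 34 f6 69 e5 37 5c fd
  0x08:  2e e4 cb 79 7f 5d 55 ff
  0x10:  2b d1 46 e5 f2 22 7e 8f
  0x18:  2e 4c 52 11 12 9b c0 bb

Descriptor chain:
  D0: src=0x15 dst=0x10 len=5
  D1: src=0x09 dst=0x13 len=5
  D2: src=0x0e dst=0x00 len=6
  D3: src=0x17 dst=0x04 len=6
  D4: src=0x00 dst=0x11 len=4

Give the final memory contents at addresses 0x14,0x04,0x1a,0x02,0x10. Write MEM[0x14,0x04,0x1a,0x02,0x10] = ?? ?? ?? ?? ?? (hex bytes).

MEM[0x14,0x04,0x1a,0x02,0x10] = 7e 5d 52 22 22

#0 dst[0x10+5] := {0x22,0x7e,0x8f,0x2e,0x4c}
#1 dst[0x13+5] := {0xe4,0xcb,0x79,0x7f,0x5d}
#2 dst[0x00+6] := {0x55,0xff,0x22,0x7e,0x8f,0xe4}
#3 dst[0x04+6] := {0x5d,0x2e,0x4c,0x52,0x11,0x12}
#4 dst[0x11+4] := {0x55,0xff,0x22,0x7e}
query mem[0x14]=0x7e, mem[0x04]=0x5d, mem[0x1a]=0x52, mem[0x02]=0x22, mem[0x10]=0x22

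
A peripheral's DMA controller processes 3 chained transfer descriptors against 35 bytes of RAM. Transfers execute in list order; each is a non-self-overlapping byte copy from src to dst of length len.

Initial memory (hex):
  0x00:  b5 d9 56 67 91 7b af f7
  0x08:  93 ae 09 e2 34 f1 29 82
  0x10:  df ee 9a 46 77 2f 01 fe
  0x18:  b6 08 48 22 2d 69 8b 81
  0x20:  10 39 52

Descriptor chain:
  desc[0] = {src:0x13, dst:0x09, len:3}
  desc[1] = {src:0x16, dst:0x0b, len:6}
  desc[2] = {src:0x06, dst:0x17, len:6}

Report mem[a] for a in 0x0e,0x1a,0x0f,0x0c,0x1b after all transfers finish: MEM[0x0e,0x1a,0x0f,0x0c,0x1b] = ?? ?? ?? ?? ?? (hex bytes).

MEM[0x0e,0x1a,0x0f,0x0c,0x1b] = 08 46 48 fe 77

#0 dst[0x09+3] := {0x46,0x77,0x2f}
#1 dst[0x0b+6] := {0x01,0xfe,0xb6,0x08,0x48,0x22}
#2 dst[0x17+6] := {0xaf,0xf7,0x93,0x46,0x77,0x01}
query mem[0x0e]=0x08, mem[0x1a]=0x46, mem[0x0f]=0x48, mem[0x0c]=0xfe, mem[0x1b]=0x77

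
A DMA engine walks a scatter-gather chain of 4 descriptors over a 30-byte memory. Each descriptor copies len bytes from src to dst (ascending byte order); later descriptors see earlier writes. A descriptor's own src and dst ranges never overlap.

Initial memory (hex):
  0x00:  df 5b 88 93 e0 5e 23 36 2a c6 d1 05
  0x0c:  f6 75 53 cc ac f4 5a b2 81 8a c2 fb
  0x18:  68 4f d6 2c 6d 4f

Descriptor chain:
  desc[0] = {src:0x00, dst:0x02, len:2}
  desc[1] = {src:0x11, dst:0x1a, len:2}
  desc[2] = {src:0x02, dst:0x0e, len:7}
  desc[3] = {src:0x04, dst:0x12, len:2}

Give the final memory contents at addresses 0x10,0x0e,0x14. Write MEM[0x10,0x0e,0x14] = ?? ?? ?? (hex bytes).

MEM[0x10,0x0e,0x14] = e0 df 2a

[0] 0x00->0x02 len=2 : df 5b
[1] 0x11->0x1a len=2 : f4 5a
[2] 0x02->0x0e len=7 : df 5b e0 5e 23 36 2a
[3] 0x04->0x12 len=2 : e0 5e
query mem[0x10]=0xe0, mem[0x0e]=0xdf, mem[0x14]=0x2a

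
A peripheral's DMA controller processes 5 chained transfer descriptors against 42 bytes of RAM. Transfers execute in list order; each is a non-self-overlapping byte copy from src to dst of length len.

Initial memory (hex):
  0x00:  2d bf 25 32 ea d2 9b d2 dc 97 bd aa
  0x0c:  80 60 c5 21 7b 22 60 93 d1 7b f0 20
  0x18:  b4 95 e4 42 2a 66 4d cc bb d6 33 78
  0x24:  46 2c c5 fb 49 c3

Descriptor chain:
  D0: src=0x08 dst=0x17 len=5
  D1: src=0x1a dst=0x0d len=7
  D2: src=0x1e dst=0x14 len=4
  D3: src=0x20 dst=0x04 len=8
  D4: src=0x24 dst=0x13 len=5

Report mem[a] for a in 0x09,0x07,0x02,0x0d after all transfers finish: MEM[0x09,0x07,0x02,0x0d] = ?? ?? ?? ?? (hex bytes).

MEM[0x09,0x07,0x02,0x0d] = 2c 78 25 aa

[0] 0x08->0x17 len=5 : dc 97 bd aa 80
[1] 0x1a->0x0d len=7 : aa 80 2a 66 4d cc bb
[2] 0x1e->0x14 len=4 : 4d cc bb d6
[3] 0x20->0x04 len=8 : bb d6 33 78 46 2c c5 fb
[4] 0x24->0x13 len=5 : 46 2c c5 fb 49
query mem[0x09]=0x2c, mem[0x07]=0x78, mem[0x02]=0x25, mem[0x0d]=0xaa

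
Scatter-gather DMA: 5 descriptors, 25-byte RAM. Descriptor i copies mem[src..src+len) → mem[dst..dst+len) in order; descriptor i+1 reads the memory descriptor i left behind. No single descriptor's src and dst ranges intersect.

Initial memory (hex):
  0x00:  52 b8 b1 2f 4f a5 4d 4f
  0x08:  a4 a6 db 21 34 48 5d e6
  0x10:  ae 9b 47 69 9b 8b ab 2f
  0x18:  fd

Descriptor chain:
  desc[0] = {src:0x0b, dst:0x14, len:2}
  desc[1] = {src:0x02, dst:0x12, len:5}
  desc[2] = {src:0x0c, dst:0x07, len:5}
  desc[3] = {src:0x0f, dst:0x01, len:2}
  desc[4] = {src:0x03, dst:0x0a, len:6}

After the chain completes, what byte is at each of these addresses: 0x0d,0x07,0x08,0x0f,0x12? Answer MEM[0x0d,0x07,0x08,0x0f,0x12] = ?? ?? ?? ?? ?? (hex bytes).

  after D0: wrote 2B at 0x14 = 2134
  after D1: wrote 5B at 0x12 = b12f4fa54d
  after D2: wrote 5B at 0x07 = 34485de6ae
  after D3: wrote 2B at 0x01 = e6ae
  after D4: wrote 6B at 0x0a = 2f4fa54d3448
query mem[0x0d]=0x4d, mem[0x07]=0x34, mem[0x08]=0x48, mem[0x0f]=0x48, mem[0x12]=0xb1

MEM[0x0d,0x07,0x08,0x0f,0x12] = 4d 34 48 48 b1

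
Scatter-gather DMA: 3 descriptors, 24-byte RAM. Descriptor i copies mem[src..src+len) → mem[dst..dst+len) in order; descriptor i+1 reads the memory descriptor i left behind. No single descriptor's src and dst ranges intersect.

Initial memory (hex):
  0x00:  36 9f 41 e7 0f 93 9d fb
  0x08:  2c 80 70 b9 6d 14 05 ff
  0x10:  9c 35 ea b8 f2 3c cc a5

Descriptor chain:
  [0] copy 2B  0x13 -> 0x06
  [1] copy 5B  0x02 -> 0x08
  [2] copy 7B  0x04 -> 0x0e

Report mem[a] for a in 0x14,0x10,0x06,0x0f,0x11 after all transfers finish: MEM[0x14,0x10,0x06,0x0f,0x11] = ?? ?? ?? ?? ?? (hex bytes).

D0: mem[0x06..0x07] <- [b8 f2]
D1: mem[0x08..0x0c] <- [41 e7 0f 93 b8]
D2: mem[0x0e..0x14] <- [0f 93 b8 f2 41 e7 0f]
query mem[0x14]=0x0f, mem[0x10]=0xb8, mem[0x06]=0xb8, mem[0x0f]=0x93, mem[0x11]=0xf2

MEM[0x14,0x10,0x06,0x0f,0x11] = 0f b8 b8 93 f2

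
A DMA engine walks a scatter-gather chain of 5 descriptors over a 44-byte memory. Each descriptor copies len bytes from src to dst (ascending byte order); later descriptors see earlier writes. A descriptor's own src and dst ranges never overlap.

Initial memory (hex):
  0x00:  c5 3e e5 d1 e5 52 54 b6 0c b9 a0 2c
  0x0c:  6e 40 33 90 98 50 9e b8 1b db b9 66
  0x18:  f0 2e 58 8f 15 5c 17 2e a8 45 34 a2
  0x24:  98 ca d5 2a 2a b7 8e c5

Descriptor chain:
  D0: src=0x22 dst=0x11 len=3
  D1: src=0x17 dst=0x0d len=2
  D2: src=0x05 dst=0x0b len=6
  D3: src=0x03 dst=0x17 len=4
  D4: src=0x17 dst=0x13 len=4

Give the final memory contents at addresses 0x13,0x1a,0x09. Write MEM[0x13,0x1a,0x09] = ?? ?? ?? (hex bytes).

  after D0: wrote 3B at 0x11 = 34a298
  after D1: wrote 2B at 0x0d = 66f0
  after D2: wrote 6B at 0x0b = 5254b60cb9a0
  after D3: wrote 4B at 0x17 = d1e55254
  after D4: wrote 4B at 0x13 = d1e55254
query mem[0x13]=0xd1, mem[0x1a]=0x54, mem[0x09]=0xb9

MEM[0x13,0x1a,0x09] = d1 54 b9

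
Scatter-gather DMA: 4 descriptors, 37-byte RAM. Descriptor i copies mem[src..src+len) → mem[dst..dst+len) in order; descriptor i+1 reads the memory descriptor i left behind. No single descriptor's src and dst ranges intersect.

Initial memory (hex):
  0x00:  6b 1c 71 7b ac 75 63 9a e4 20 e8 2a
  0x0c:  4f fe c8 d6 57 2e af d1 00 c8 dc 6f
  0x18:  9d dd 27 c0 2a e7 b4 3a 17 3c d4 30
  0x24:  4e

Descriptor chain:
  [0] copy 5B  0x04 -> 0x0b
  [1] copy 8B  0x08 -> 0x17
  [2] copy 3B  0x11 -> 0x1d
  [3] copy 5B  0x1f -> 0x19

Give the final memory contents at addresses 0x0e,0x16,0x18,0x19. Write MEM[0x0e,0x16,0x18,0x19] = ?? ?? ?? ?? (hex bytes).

#0 dst[0x0b+5] := {0xac,0x75,0x63,0x9a,0xe4}
#1 dst[0x17+8] := {0xe4,0x20,0xe8,0xac,0x75,0x63,0x9a,0xe4}
#2 dst[0x1d+3] := {0x2e,0xaf,0xd1}
#3 dst[0x19+5] := {0xd1,0x17,0x3c,0xd4,0x30}
query mem[0x0e]=0x9a, mem[0x16]=0xdc, mem[0x18]=0x20, mem[0x19]=0xd1

MEM[0x0e,0x16,0x18,0x19] = 9a dc 20 d1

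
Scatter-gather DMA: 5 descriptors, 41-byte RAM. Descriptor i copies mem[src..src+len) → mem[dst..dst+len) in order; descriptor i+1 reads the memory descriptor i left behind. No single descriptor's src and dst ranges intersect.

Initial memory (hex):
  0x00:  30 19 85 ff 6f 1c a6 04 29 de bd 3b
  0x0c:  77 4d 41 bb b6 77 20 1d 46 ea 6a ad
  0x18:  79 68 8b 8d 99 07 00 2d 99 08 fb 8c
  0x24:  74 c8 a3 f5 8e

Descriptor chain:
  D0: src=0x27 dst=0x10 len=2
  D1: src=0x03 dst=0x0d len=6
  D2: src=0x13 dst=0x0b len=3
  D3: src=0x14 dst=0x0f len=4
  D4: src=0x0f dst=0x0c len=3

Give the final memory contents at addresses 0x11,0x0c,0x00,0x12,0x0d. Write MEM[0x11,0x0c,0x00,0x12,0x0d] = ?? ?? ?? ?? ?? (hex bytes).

[0] 0x27->0x10 len=2 : f5 8e
[1] 0x03->0x0d len=6 : ff 6f 1c a6 04 29
[2] 0x13->0x0b len=3 : 1d 46 ea
[3] 0x14->0x0f len=4 : 46 ea 6a ad
[4] 0x0f->0x0c len=3 : 46 ea 6a
query mem[0x11]=0x6a, mem[0x0c]=0x46, mem[0x00]=0x30, mem[0x12]=0xad, mem[0x0d]=0xea

MEM[0x11,0x0c,0x00,0x12,0x0d] = 6a 46 30 ad ea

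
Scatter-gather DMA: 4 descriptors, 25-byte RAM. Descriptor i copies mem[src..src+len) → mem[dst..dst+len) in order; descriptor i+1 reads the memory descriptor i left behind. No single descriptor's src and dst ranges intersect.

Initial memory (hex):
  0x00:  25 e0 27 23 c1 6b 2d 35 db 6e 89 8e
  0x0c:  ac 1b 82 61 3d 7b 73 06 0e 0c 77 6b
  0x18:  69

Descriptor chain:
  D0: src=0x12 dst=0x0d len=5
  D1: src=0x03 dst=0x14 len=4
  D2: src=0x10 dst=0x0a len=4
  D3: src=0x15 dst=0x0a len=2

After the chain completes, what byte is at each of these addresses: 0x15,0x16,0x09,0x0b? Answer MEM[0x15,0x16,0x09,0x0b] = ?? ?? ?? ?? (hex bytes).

  after D0: wrote 5B at 0x0d = 73060e0c77
  after D1: wrote 4B at 0x14 = 23c16b2d
  after D2: wrote 4B at 0x0a = 0c777306
  after D3: wrote 2B at 0x0a = c16b
query mem[0x15]=0xc1, mem[0x16]=0x6b, mem[0x09]=0x6e, mem[0x0b]=0x6b

MEM[0x15,0x16,0x09,0x0b] = c1 6b 6e 6b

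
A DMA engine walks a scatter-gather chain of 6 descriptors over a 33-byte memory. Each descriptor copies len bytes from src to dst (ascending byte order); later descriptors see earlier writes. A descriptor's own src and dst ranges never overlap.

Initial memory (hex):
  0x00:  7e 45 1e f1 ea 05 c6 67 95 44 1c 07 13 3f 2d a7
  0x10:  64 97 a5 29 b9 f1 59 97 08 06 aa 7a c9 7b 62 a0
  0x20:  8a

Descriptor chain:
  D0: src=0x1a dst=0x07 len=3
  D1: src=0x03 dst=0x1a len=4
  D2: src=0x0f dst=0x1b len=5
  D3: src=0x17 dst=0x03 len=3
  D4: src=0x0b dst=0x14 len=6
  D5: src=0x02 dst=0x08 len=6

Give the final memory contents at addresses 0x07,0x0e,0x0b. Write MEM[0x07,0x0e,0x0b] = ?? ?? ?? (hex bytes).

MEM[0x07,0x0e,0x0b] = aa 2d 06

[0] 0x1a->0x07 len=3 : aa 7a c9
[1] 0x03->0x1a len=4 : f1 ea 05 c6
[2] 0x0f->0x1b len=5 : a7 64 97 a5 29
[3] 0x17->0x03 len=3 : 97 08 06
[4] 0x0b->0x14 len=6 : 07 13 3f 2d a7 64
[5] 0x02->0x08 len=6 : 1e 97 08 06 c6 aa
query mem[0x07]=0xaa, mem[0x0e]=0x2d, mem[0x0b]=0x06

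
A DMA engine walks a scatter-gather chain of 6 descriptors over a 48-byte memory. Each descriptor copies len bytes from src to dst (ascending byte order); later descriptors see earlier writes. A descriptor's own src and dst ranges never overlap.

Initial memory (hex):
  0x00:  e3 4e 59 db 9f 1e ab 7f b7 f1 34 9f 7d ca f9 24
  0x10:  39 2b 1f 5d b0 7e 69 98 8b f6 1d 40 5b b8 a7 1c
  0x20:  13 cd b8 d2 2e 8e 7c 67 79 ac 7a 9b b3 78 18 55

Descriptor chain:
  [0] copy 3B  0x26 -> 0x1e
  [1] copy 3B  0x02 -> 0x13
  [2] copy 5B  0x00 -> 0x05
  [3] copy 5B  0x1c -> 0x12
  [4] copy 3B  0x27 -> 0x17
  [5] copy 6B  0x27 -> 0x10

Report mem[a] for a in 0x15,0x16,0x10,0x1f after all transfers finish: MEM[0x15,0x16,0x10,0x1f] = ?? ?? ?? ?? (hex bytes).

#0 dst[0x1e+3] := {0x7c,0x67,0x79}
#1 dst[0x13+3] := {0x59,0xdb,0x9f}
#2 dst[0x05+5] := {0xe3,0x4e,0x59,0xdb,0x9f}
#3 dst[0x12+5] := {0x5b,0xb8,0x7c,0x67,0x79}
#4 dst[0x17+3] := {0x67,0x79,0xac}
#5 dst[0x10+6] := {0x67,0x79,0xac,0x7a,0x9b,0xb3}
query mem[0x15]=0xb3, mem[0x16]=0x79, mem[0x10]=0x67, mem[0x1f]=0x67

MEM[0x15,0x16,0x10,0x1f] = b3 79 67 67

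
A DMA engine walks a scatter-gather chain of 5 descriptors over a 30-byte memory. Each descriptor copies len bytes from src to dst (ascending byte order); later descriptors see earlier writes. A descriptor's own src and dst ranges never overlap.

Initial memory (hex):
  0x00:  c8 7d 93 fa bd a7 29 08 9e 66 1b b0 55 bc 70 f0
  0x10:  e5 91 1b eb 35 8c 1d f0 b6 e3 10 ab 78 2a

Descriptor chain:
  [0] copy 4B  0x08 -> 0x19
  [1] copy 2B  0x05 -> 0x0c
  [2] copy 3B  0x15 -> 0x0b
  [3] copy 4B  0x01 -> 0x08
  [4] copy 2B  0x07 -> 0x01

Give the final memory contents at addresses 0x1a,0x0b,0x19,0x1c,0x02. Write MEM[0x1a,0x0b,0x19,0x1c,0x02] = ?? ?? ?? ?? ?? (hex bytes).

MEM[0x1a,0x0b,0x19,0x1c,0x02] = 66 bd 9e b0 7d

D0: mem[0x19..0x1c] <- [9e 66 1b b0]
D1: mem[0x0c..0x0d] <- [a7 29]
D2: mem[0x0b..0x0d] <- [8c 1d f0]
D3: mem[0x08..0x0b] <- [7d 93 fa bd]
D4: mem[0x01..0x02] <- [08 7d]
query mem[0x1a]=0x66, mem[0x0b]=0xbd, mem[0x19]=0x9e, mem[0x1c]=0xb0, mem[0x02]=0x7d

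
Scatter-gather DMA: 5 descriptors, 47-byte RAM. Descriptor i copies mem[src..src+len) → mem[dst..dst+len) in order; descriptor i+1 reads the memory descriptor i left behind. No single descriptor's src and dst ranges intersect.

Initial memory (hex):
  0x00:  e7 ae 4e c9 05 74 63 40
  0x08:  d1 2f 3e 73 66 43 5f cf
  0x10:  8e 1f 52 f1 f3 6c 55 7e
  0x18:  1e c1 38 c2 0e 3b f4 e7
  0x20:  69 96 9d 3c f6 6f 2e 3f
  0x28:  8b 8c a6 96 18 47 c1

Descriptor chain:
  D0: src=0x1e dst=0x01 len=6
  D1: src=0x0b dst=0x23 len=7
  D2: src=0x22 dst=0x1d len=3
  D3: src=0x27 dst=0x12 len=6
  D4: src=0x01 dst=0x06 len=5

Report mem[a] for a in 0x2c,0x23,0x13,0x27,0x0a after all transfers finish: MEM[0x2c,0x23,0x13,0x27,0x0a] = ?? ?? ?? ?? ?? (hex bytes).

MEM[0x2c,0x23,0x13,0x27,0x0a] = 18 73 8e cf 9d

[0] 0x1e->0x01 len=6 : f4 e7 69 96 9d 3c
[1] 0x0b->0x23 len=7 : 73 66 43 5f cf 8e 1f
[2] 0x22->0x1d len=3 : 9d 73 66
[3] 0x27->0x12 len=6 : cf 8e 1f a6 96 18
[4] 0x01->0x06 len=5 : f4 e7 69 96 9d
query mem[0x2c]=0x18, mem[0x23]=0x73, mem[0x13]=0x8e, mem[0x27]=0xcf, mem[0x0a]=0x9d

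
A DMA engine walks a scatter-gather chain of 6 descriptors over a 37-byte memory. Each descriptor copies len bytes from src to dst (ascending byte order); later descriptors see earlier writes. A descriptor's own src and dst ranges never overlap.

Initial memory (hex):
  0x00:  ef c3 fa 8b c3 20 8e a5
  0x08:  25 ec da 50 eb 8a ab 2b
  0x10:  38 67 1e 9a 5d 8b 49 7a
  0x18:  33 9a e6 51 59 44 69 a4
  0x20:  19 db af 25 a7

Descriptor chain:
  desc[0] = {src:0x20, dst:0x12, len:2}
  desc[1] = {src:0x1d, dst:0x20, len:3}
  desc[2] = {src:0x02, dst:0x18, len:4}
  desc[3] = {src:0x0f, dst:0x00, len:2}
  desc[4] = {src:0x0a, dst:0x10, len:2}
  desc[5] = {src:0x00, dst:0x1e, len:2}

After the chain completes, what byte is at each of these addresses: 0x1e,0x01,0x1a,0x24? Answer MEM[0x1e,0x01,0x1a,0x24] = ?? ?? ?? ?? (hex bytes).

MEM[0x1e,0x01,0x1a,0x24] = 2b 38 c3 a7

[0] 0x20->0x12 len=2 : 19 db
[1] 0x1d->0x20 len=3 : 44 69 a4
[2] 0x02->0x18 len=4 : fa 8b c3 20
[3] 0x0f->0x00 len=2 : 2b 38
[4] 0x0a->0x10 len=2 : da 50
[5] 0x00->0x1e len=2 : 2b 38
query mem[0x1e]=0x2b, mem[0x01]=0x38, mem[0x1a]=0xc3, mem[0x24]=0xa7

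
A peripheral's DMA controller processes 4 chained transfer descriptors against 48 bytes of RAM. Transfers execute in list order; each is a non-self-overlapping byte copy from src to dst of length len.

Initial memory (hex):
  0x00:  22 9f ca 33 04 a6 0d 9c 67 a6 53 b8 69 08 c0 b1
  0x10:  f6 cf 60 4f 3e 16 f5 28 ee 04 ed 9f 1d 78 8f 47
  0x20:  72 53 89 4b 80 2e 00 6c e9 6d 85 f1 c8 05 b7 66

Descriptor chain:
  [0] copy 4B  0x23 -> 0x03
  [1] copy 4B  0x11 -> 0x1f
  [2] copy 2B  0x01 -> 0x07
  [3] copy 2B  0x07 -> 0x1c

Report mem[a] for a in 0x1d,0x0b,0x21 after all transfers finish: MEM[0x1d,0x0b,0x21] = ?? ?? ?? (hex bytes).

MEM[0x1d,0x0b,0x21] = ca b8 4f

#0 dst[0x03+4] := {0x4b,0x80,0x2e,0x00}
#1 dst[0x1f+4] := {0xcf,0x60,0x4f,0x3e}
#2 dst[0x07+2] := {0x9f,0xca}
#3 dst[0x1c+2] := {0x9f,0xca}
query mem[0x1d]=0xca, mem[0x0b]=0xb8, mem[0x21]=0x4f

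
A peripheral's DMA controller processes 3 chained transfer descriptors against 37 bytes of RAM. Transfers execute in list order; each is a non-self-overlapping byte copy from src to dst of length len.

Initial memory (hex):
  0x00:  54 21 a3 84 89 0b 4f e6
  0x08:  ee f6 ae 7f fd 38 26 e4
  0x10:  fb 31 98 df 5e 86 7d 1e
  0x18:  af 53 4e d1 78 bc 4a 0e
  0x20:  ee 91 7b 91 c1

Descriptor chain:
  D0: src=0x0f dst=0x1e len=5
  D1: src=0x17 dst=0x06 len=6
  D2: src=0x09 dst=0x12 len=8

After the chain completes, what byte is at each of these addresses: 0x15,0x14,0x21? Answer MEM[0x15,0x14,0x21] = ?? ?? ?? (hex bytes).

#0 dst[0x1e+5] := {0xe4,0xfb,0x31,0x98,0xdf}
#1 dst[0x06+6] := {0x1e,0xaf,0x53,0x4e,0xd1,0x78}
#2 dst[0x12+8] := {0x4e,0xd1,0x78,0xfd,0x38,0x26,0xe4,0xfb}
query mem[0x15]=0xfd, mem[0x14]=0x78, mem[0x21]=0x98

MEM[0x15,0x14,0x21] = fd 78 98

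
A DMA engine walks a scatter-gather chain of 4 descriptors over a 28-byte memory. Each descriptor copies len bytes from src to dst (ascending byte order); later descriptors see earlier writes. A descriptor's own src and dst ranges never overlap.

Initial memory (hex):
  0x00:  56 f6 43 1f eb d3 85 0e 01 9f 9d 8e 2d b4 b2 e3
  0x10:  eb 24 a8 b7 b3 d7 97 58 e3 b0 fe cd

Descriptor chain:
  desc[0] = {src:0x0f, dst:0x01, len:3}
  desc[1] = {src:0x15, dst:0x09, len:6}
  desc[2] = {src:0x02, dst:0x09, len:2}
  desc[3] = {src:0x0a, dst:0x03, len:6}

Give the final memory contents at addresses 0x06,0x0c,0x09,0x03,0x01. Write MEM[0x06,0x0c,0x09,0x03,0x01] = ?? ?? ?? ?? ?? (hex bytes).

D0: mem[0x01..0x03] <- [e3 eb 24]
D1: mem[0x09..0x0e] <- [d7 97 58 e3 b0 fe]
D2: mem[0x09..0x0a] <- [eb 24]
D3: mem[0x03..0x08] <- [24 58 e3 b0 fe e3]
query mem[0x06]=0xb0, mem[0x0c]=0xe3, mem[0x09]=0xeb, mem[0x03]=0x24, mem[0x01]=0xe3

MEM[0x06,0x0c,0x09,0x03,0x01] = b0 e3 eb 24 e3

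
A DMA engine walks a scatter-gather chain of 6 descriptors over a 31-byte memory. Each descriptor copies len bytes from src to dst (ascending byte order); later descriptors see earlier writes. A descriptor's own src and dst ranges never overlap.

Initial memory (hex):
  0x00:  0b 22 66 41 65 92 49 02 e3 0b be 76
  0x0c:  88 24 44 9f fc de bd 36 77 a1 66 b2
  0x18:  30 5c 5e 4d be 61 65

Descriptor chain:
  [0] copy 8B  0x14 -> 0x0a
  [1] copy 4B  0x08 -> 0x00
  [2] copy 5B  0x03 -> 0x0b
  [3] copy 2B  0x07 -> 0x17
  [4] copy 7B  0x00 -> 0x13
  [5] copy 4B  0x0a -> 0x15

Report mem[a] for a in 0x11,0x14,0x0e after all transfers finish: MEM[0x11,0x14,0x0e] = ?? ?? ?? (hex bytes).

MEM[0x11,0x14,0x0e] = 4d 0b 49

D0: mem[0x0a..0x11] <- [77 a1 66 b2 30 5c 5e 4d]
D1: mem[0x00..0x03] <- [e3 0b 77 a1]
D2: mem[0x0b..0x0f] <- [a1 65 92 49 02]
D3: mem[0x17..0x18] <- [02 e3]
D4: mem[0x13..0x19] <- [e3 0b 77 a1 65 92 49]
D5: mem[0x15..0x18] <- [77 a1 65 92]
query mem[0x11]=0x4d, mem[0x14]=0x0b, mem[0x0e]=0x49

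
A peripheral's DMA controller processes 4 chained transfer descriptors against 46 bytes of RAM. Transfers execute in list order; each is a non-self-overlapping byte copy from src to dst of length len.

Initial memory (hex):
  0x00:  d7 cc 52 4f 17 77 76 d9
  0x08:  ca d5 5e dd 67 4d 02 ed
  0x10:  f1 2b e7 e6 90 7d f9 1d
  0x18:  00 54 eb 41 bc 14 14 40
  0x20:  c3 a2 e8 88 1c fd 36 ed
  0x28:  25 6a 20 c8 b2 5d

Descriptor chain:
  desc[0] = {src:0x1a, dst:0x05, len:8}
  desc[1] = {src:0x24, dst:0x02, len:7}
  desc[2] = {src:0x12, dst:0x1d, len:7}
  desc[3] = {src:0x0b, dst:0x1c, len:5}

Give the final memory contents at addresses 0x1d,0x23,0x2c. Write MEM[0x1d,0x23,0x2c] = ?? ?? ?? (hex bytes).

[0] 0x1a->0x05 len=8 : eb 41 bc 14 14 40 c3 a2
[1] 0x24->0x02 len=7 : 1c fd 36 ed 25 6a 20
[2] 0x12->0x1d len=7 : e7 e6 90 7d f9 1d 00
[3] 0x0b->0x1c len=5 : c3 a2 4d 02 ed
query mem[0x1d]=0xa2, mem[0x23]=0x00, mem[0x2c]=0xb2

MEM[0x1d,0x23,0x2c] = a2 00 b2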